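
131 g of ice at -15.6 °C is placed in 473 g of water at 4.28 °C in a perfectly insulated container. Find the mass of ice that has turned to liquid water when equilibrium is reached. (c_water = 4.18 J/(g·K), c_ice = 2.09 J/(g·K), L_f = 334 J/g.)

m_melted ≈ 12.5 g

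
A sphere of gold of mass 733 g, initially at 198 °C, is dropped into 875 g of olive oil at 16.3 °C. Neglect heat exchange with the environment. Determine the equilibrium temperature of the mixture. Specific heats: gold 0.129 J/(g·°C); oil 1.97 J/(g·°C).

Conservation of energy gives ΣQ = 0:
733·0.129·(T − 198) + 875·1.97·(T − 16.3) = 0
94.56(T − 198) + 1723.8(T − 16.3) = 0
(94.56 + 1723.8) T = 94.56·198 + 1723.8·16.3
T = 46819/1818.3 ≈ 25.75 °C

T_f ≈ 25.7 °C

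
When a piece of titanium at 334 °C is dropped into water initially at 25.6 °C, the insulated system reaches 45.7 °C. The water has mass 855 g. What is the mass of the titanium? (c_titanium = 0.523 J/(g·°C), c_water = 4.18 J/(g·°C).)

m ≈ 476 g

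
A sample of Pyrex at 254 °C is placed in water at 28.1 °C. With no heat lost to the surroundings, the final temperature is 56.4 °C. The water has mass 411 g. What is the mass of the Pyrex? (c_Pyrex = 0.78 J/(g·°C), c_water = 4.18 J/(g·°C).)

|Q_Pyrex| = |Q_water|:
m·0.78·(254 − 56.4) = 411·4.18·(56.4 − 28.1)
154.13 m = 48619  ⇒  m ≈ 315.4 g

m ≈ 315 g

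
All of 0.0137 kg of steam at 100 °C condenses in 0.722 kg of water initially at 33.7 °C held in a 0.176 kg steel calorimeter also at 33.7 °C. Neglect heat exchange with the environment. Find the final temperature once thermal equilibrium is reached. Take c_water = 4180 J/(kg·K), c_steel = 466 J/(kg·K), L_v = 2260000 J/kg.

T_f ≈ 44.7 °C

Setting the total heat transfer to zero:
steam→water at 100 °C releases m L_v = 0.0137·2260000 = 30962
  condensed water 100 °C→T: 57.27(T − 100)
  water warms: 0.722·4180·(T − 33.7) = 3018(T − 33.7)
  steel cup: 0.176·466·(T − 33.7) = 82.02(T − 33.7)
3157.2 T = 30962 + 5726.6 + 104469 = 141158
T ≈ 44.71 °C — below 100 °C, confirming all the steam condensed.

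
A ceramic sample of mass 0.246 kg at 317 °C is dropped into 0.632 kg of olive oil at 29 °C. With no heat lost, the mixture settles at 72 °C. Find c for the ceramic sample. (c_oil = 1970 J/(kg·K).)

Energy conservation, ΣQ = 0:
0.246·c·(72 − 317) + 0.632·1970·(72 − 29) = 0
-60.27 c = -53537
c = -53537/-60.27 ≈ 888.3 J/(kg·K)

c ≈ 888 J/(kg·K)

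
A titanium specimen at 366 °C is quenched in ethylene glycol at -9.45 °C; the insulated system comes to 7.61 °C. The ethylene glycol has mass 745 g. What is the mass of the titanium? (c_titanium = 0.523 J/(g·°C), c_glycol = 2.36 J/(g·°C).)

m ≈ 160 g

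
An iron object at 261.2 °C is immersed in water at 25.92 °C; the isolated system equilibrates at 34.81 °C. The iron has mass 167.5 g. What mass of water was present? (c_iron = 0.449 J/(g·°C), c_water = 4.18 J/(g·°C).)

m ≈ 458 g

|Q_iron| = |Q_water|:
167.5×0.449×(261.2 − 34.81) = m×4.18×(34.81 − 25.92)
37.16 m = 17026  ⇒  m ≈ 458.2 g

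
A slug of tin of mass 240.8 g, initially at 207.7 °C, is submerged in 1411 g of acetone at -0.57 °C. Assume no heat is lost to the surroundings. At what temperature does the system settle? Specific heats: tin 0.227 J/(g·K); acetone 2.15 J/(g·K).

Set heat shed by the hot body equal to heat absorbed by the cold body:
240.8*0.227*(207.7 − T) = 1411*2.15*(T − (-0.57))
54.66(207.7 − T) = 3033.7(T − (-0.57))
3088.3 T = 9624  ⇒  T ≈ 3.12 °C

T_f ≈ 3.1 °C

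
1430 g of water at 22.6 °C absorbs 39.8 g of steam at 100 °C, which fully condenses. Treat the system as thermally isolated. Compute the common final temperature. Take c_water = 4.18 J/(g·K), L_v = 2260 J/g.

T_f ≈ 39.3 °C

Energy balance with sensible and latent terms:
steam→water at 100 °C releases m L_v = 39.8·2260 = 89948
  condensed water 100 °C→T: 166.36(T − 100)
  original water: 5977.4(T − 22.6)
6143.8 T = 89948 + 16636 + 135089 = 241674
T ≈ 39.34 °C (< 100 °C, so full condensation is consistent).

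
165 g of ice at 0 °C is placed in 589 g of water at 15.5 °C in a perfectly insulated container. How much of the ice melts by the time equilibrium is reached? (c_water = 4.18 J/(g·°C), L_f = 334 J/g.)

Cooling the water to 0 °C releases 589×4.18×15.5 = 38161 J.
Melting all 165 g of ice would need 165×334 = 55110 J.
Since 38161 < 55110 J, not all the ice melts; equilibrium is at 0 °C.
m_melt = 38161 / L_f = 114.3 g.

m_melted ≈ 114 g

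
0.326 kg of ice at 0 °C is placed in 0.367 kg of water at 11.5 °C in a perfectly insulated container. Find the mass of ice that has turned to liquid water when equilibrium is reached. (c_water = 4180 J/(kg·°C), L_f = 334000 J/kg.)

m_melted ≈ 0.0528 kg

Cooling the water to 0 °C releases 0.367×4180×11.5 = 17642 J.
Fully melting the ice requires m_ice L_f = 0.326×334000 = 108884 J.
17642 J < 108884 J, so only part of the ice melts and the system sits at 0 °C.
Mass melted = 17642/334000 ≈ 0.05282 kg.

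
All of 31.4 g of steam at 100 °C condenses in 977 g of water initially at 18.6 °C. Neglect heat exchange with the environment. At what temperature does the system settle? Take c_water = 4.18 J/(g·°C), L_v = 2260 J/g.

T_f ≈ 38.0 °C

Taking heat into each body as positive, Σ m c ΔT = 0:
steam→water at 100 °C releases m L_v = 31.4×2260 = 70964; condensed water 100 °C→T: 131.25(T − 100); water warms: 977×4.18×(T − 18.6) = 4083.9(T − 18.6)
4215.1 T = 70964 + 13125 + 75960 = 160049
T ≈ 37.97 °C (< 100 °C, so full condensation is consistent).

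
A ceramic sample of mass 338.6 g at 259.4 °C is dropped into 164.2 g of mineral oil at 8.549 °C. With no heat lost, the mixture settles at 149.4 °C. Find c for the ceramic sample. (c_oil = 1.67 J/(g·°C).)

c ≈ 1.04 J/(g·°C)

Heat gained plus heat lost sum to zero:
338.6·c·(149.4 − 259.4) + 164.2·1.67·(149.4 − 8.549) = 0
-37246 c = -38623
c = -38623/-37246 ≈ 1.037 J/(g·°C)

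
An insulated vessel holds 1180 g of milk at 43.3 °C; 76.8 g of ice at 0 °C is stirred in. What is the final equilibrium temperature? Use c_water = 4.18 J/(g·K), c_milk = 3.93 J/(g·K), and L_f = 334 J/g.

Energy balance with sensible and latent terms:
melt ice: 76.8×334 = 25651
  meltwater 0→T: 76.8×4.18×T = 321.02 T
  milk: 4637.4(T − 43.3)
4958.4 T = 200799 − 25651 = 175148
T ≈ 35.32 °C (positive, so assuming full melt was valid).

T_f ≈ 35.3 °C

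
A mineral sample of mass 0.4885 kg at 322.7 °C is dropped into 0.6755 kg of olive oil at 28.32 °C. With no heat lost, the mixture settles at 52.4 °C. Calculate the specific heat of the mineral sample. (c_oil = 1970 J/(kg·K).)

Heat lost by the mineral sample = heat gained by the oil:
0.4885·c·(322.7 − 52.4) = 0.6755·1970·(52.4 − 28.32)
132.04 c = 32044  ⇒  c ≈ 242.7 J/(kg·K)

c ≈ 243 J/(kg·K)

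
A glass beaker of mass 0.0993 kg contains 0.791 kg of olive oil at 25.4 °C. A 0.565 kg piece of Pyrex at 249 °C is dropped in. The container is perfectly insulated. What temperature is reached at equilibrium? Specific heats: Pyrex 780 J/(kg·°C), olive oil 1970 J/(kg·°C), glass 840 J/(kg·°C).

T_f ≈ 72.7 °C

T_f = Σ m_i c_i T_i / Σ m_i c_i:
T_f = (440.7×249 + 1558.3×25.4 + 83.41×25.4) / (440.7 + 1558.3 + 83.41)
    = 151433 / 2082.4 ≈ 72.72 °C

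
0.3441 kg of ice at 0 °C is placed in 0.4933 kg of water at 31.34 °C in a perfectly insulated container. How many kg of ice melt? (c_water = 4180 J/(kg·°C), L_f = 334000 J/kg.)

Water can give up m c ΔT = 0.4933×4180×31.34 = 64623 J before reaching 0 °C.
To melt every bit of ice: 0.3441×334000 = 114929 J.
Since 64623 < 114929 J, not all the ice melts; equilibrium is at 0 °C.
m_melted×334000 = 64623  ⇒  m_melted ≈ 0.1935 kg.

m_melted ≈ 0.193 kg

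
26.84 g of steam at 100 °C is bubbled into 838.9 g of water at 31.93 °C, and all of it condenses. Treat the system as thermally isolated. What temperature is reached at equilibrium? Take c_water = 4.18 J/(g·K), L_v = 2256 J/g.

Energy balance with sensible and latent terms:
condense steam: −26.84·2256 = −60551; condensed water 100 °C→T: 112.19(T − 100); original water: 3506.6(T − 31.93)
3618.8 T = 60551 + 11219 + 111966 = 183736
T ≈ 50.77 °C — below 100 °C, confirming all the steam condensed.

T_f ≈ 50.8 °C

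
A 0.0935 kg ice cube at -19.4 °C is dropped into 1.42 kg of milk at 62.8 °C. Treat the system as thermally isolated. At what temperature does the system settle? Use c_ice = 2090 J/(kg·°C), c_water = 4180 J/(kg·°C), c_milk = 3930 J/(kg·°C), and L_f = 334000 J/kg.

T_f ≈ 52.8 °C

Energy balance with sensible and latent terms:
warm ice to 0 °C: 0.0935×2090×(0 − (-19.4)) = 3791.1; latent heat to melt: 0.0935×334000 = 31229; meltwater 0→T: 0.0935×4180×T = 390.83 T; milk: 5580.6(T − 62.8)
5971.4 T = 350462 − 35020 = 315442
T ≈ 52.83 °C. Since T > 0 °C, the all-ice-melts assumption holds.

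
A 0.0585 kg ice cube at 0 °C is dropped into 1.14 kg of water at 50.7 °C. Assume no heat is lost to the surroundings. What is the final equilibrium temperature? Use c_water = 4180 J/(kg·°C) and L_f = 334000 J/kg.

T_f ≈ 44.3 °C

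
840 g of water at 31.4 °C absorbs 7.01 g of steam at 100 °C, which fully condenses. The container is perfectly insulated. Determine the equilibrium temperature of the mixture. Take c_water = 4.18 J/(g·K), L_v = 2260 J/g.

T_f ≈ 36.4 °C

Heat gained plus heat lost sum to zero:
condense steam: −7.01·2260 = −15843
  condensed water 100 °C→T: 29.3(T − 100)
  water warms: 840·4.18·(T − 31.4) = 3511.2(T − 31.4)
3540.5 T = 15843 + 2930.2 + 110252 = 129024
T ≈ 36.44 °C — below 100 °C, confirming all the steam condensed.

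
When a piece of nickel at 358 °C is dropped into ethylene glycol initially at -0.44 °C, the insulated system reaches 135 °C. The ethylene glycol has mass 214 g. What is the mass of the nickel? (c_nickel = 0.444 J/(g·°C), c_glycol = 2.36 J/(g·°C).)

m ≈ 691 g

Taking heat into each body as positive, Σ m c ΔT = 0:
m·0.444·(135 − 358) + 214·2.36·(135 − (-0.44)) = 0
-99.01 m = -68403
m = -68403/-99.01 ≈ 690.9 g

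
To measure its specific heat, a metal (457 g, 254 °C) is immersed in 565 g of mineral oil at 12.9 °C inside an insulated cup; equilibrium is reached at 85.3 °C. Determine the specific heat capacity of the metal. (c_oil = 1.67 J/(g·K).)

c ≈ 0.886 J/(g·K)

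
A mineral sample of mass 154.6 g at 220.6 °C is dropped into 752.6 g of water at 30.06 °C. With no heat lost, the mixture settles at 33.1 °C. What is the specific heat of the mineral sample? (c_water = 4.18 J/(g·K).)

Heat lost by the mineral sample = heat gained by the water:
154.6·c·(220.6 − 33.1) = 752.6·4.18·(33.1 − 30.06)
28988 c = 9563.4  ⇒  c ≈ 0.3299 J/(g·K)

c ≈ 0.33 J/(g·K)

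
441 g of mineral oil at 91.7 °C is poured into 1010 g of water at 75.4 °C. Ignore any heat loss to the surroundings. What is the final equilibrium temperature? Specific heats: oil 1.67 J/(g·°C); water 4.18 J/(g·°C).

T_f ≈ 77.8 °C

Set heat shed by the hot body equal to heat absorbed by the cold body:
441×1.67×(91.7 − T) = 1010×4.18×(T − 75.4)
736.47(91.7 − T) = 4221.8(T − 75.4)
4958.3 T = 385858  ⇒  T ≈ 77.82 °C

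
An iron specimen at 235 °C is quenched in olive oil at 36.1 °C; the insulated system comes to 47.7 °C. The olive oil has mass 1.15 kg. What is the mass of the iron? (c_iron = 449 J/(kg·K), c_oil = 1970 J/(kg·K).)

m ≈ 0.312 kg

Taking heat into each body as positive, Σ m c ΔT = 0:
m·449·(47.7 − 235) + 1.15·1970·(47.7 − 36.1) = 0
-84098 m = -26280
m = -26280/-84098 ≈ 0.3125 kg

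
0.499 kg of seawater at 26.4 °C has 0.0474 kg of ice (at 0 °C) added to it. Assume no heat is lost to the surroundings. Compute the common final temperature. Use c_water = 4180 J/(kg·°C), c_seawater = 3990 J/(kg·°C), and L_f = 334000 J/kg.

T_f ≈ 16.8 °C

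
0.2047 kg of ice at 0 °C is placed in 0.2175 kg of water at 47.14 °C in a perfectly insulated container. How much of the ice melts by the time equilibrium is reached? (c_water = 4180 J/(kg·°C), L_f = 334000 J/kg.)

m_melted ≈ 0.128 kg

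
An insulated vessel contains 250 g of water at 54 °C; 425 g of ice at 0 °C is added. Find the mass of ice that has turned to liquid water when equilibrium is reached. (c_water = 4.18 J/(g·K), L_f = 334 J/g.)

m_melted ≈ 169 g

Water can give up m c ΔT = 250·4.18·54 = 56430 J before reaching 0 °C.
Melting all 425 g of ice would need 425·334 = 141950 J.
That's not enough to melt it all — equilibrium is at 0 °C with ice remaining.
m_melt = 56430 / L_f = 169 g.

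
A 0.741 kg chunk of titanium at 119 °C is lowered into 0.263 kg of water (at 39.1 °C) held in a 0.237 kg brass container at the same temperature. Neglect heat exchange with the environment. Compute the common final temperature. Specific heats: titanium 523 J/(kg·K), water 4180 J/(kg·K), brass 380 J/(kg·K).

T_f ≈ 58.7 °C

Conservation of energy gives ΣQ = 0:
0.741*523*(T − 119) + 0.263*4180*(T − 39.1) + 0.237*380*(T − 39.1) = 0
1576.9 T = 92623
T ≈ 58.74 °C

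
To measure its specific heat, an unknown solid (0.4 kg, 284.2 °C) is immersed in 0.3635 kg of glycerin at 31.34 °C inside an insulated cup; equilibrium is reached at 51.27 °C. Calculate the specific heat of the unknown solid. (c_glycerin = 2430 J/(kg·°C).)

c ≈ 189 J/(kg·°C)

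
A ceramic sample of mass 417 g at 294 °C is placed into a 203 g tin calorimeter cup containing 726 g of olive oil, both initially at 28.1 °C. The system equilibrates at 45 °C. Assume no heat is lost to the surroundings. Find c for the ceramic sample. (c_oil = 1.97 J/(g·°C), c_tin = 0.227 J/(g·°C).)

c ≈ 0.24 J/(g·°C)

Let T be the final temperature. ΣQ_i = 0:
417×c×(45 − 294) + 726×1.97×(45 − 28.1) + 203×0.227×(45 − 28.1) = 0
-103833 c = -24949
c = -24949/-103833 ≈ 0.2403 J/(g·°C)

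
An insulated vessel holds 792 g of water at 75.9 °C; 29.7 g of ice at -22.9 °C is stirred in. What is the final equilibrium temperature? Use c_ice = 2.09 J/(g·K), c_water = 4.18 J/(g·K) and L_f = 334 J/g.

T_f ≈ 69.9 °C

Net heat exchanged in the isolated system is zero:
warm ice to 0 °C: 29.7×2.09×(0 − (-22.9)) = 1421.5; latent heat to melt: 29.7×334 = 9919.8; meltwater 0→T: 29.7×4.18×T = 124.15 T; water: 3310.6(T − 75.9)
3434.7 T = 251272 − 11341 = 239930
T ≈ 69.85 °C — above 0 °C, consistent with complete melting.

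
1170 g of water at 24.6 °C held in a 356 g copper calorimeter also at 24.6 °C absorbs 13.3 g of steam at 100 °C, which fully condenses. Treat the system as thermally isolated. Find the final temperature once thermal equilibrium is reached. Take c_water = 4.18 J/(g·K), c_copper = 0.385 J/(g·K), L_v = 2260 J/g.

Setting the total heat transfer to zero:
steam→water at 100 °C releases m L_v = 13.3·2260 = 30058; condensate cools 100→T: 13.3·4.18·(T − 100) = 55.59(T − 100); water warms: 1170·4.18·(T − 24.6) = 4890.6(T − 24.6); copper cup: 356·0.385·(T − 24.6) = 137.06(T − 24.6)
5083.3 T = 30058 + 5559.4 + 123680 = 159298
T ≈ 31.34 °C (< 100 °C, so full condensation is consistent).

T_f ≈ 31.3 °C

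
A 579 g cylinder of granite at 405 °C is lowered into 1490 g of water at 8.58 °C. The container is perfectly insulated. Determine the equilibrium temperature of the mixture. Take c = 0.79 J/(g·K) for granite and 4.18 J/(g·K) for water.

T_f ≈ 35.7 °C

Conservation of energy gives ΣQ = 0:
579·0.79·(T − 405) + 1490·4.18·(T − 8.58) = 0
6685.6 T = 238689
T ≈ 35.70 °C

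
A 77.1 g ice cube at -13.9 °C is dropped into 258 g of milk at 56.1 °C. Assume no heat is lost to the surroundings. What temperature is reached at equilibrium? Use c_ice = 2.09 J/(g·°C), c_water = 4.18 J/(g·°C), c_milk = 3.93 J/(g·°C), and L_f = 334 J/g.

T_f ≈ 21.6 °C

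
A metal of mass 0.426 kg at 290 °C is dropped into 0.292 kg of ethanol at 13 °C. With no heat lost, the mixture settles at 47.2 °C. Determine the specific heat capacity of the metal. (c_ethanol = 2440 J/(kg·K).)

m_s c (T_s − T_f) = m_ethanol c_ethanol (T_f − T_0):
0.426·c·(290 − 47.2) = 0.292·2440·(47.2 − 13)
103.43 c = 24367  ⇒  c ≈ 235.6 J/(kg·K)

c ≈ 236 J/(kg·K)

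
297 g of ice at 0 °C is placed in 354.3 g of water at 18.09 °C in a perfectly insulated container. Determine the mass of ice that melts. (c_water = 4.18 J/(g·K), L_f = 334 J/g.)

m_melted ≈ 80.2 g

Water can give up m c ΔT = 354.3×4.18×18.09 = 26791 J before reaching 0 °C.
Melting all 297 g of ice would need 297×334 = 99198 J.
Since 26791 < 99198 J, not all the ice melts; equilibrium is at 0 °C.
m_melted×334 = 26791  ⇒  m_melted ≈ 80.21 g.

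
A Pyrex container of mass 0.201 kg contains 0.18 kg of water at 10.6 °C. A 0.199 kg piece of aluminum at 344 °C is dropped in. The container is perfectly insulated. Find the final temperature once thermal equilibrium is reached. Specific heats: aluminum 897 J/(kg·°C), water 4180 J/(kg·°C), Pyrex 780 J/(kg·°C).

T_f ≈ 65.3 °C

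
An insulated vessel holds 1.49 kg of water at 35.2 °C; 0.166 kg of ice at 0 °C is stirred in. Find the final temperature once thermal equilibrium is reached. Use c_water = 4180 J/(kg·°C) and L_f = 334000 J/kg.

T_f ≈ 23.7 °C

Sum of m c ΔT and latent-heat terms is zero:
fusion: m_ice L_f = 0.166·334000 = 55444
  warm the meltwater: 693.88 T
  water: 6228.2(T − 35.2)
6922.1 T = 219233 − 55444 = 163789
T ≈ 23.66 °C. Since T > 0 °C, the all-ice-melts assumption holds.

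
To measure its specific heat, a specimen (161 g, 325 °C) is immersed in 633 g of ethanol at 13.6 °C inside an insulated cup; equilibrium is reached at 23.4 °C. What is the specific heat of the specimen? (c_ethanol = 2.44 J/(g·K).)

c ≈ 0.312 J/(g·K)

Heat gained plus heat lost sum to zero:
161×c×(23.4 − 325) + 633×2.44×(23.4 − 13.6) = 0
-48558 c = -15136
c = -15136/-48558 ≈ 0.3117 J/(g·K)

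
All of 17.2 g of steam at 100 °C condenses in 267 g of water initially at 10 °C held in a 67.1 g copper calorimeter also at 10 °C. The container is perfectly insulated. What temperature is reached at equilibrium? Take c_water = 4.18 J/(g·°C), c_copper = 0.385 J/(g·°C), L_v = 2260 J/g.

T_f ≈ 47.4 °C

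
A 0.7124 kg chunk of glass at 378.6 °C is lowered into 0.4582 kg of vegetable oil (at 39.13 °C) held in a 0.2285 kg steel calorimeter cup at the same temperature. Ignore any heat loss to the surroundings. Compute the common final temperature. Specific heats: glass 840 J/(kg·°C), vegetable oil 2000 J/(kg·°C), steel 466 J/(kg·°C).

T_f ≈ 164.4 °C

Energy conservation, ΣQ = 0:
0.7124*840*(T − 378.6) + 0.4582*2000*(T − 39.13) + 0.2285*466*(T − 39.13) = 0
598.42(T − 378.6) + 916.4(T − 39.13) + 106.48(T − 39.13) = 0
(598.42 + 916.4 + 106.48) T = 598.42*378.6 + 916.4*39.13 + 106.48*39.13
T = 266586/1621.3 ≈ 164.43 °C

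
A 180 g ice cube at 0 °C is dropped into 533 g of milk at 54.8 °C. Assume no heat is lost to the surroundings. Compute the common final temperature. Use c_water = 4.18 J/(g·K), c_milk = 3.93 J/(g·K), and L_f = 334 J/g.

Net heat exchanged in the isolated system is zero:
latent heat to melt: 180·334 = 60120
  warm the meltwater: 752.4 T
  milk cools: 533·3.93·(T − 54.8) = 2094.7(T − 54.8)
2847.1 T = 114789 − 60120 = 54669
T ≈ 19.20 °C (positive, so assuming full melt was valid).

T_f ≈ 19.2 °C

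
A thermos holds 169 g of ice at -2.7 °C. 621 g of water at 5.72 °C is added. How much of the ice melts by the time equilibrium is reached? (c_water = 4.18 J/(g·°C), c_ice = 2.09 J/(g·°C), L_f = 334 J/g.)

m_melted ≈ 41.6 g

Heat available from the water dropping to 0 °C: 621·4.18·5.72 = 14848 J.
Of that, 169·2.09·2.7 = 953.67 J goes to bring the ice to 0 °C, leaving 13894 J.
Melting all 169 g of ice would need 169·334 = 56446 J.
Since 13894 < 56446 J, not all the ice melts; equilibrium is at 0 °C.
m_melt = 13894 / L_f = 41.6 g.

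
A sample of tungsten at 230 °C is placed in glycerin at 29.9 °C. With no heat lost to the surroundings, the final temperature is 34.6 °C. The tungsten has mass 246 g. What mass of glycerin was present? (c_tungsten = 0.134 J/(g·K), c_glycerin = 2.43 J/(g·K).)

m ≈ 564 g

Heat lost by the tungsten = heat gained by the glycerin:
246·0.134·(230 − 34.6) = m·2.43·(34.6 − 29.9)
11.42 m = 6441.2  ⇒  m ≈ 564 g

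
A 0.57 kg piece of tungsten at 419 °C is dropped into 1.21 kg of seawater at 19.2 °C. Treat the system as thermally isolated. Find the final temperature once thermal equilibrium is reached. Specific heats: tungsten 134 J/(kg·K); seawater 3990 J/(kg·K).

T_f is the heat-capacity-weighted average of the initial temperatures:
T_f = (76.38*419 + 4827.9*19.2) / (76.38 + 4827.9)
    = 124699 / 4904.3 ≈ 25.43 °C

T_f ≈ 25.4 °C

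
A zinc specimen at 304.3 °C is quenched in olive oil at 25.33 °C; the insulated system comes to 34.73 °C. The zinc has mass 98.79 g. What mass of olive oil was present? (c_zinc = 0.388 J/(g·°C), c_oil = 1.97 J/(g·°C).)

m ≈ 558 g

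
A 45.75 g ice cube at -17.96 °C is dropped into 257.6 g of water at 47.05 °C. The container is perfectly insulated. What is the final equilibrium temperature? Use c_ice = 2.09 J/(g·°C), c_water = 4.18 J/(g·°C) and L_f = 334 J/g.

T_f ≈ 26.5 °C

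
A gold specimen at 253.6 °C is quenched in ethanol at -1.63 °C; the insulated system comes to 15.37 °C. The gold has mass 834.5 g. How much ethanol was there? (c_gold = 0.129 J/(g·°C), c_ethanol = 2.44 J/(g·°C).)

m ≈ 618 g

|Q_gold| = |Q_ethanol|:
834.5·0.129·(253.6 − 15.37) = m·2.44·(15.37 − (-1.63))
41.48 m = 25646  ⇒  m ≈ 618.3 g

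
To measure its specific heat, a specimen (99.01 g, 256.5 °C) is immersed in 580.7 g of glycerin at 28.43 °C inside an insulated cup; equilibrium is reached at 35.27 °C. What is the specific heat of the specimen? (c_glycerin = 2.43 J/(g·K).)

c ≈ 0.441 J/(g·K)

Setting the total heat transfer to zero:
99.01×c×(35.27 − 256.5) + 580.7×2.43×(35.27 − 28.43) = 0
-21904 c = -9651.9
c = -9651.9/-21904 ≈ 0.4406 J/(g·K)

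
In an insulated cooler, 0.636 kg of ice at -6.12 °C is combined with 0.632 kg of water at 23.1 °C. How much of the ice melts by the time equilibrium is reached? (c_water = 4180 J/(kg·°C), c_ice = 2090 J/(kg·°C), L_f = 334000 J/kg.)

Heat available from the water dropping to 0 °C: 0.632·4180·23.1 = 61025 J.
Warming the ice to 0 °C takes 0.636·2090·6.12 = 8134.9 J, leaving 52890 J for melting.
Fully melting the ice requires m_ice L_f = 0.636·334000 = 212424 J.
That's not enough to melt it all — equilibrium is at 0 °C with ice remaining.
Mass melted = 52890/334000 ≈ 0.1584 kg.

m_melted ≈ 0.158 kg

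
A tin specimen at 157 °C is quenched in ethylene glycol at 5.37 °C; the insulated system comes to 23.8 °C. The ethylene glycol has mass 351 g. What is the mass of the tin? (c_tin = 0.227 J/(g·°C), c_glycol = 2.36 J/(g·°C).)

Heat lost by the tin = heat gained by the glycol:
m·0.227·(157 − 23.8) = 351·2.36·(23.8 − 5.37)
30.24 m = 15267  ⇒  m ≈ 504.9 g

m ≈ 505 g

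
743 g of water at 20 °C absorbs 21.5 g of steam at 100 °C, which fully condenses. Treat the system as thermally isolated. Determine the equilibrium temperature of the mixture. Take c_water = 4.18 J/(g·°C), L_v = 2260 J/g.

T_f ≈ 37.5 °C

Heat gained plus heat lost sum to zero:
condense steam: −21.5×2260 = −48590
  condensate cools 100→T: 21.5×4.18×(T − 100) = 89.87(T − 100)
  original water: 3105.7(T − 20)
3195.6 T = 48590 + 8987 + 62115 = 119692
T ≈ 37.46 °C (< 100 °C, so full condensation is consistent).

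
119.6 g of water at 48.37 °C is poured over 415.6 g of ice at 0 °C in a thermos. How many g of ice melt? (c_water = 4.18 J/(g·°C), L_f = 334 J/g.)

Heat available from the water dropping to 0 °C: 119.6·4.18·48.37 = 24182 J.
Fully melting the ice requires m_ice L_f = 415.6·334 = 138810 J.
That's not enough to melt it all — equilibrium is at 0 °C with ice remaining.
Mass melted = 24182/334 ≈ 72.4 g.

m_melted ≈ 72.4 g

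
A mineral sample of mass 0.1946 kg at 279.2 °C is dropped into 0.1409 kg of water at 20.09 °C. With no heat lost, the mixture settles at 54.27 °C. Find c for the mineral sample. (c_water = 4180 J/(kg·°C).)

Net heat exchanged in the isolated system is zero:
0.1946·c·(54.27 − 279.2) + 0.1409·4180·(54.27 − 20.09) = 0
-43.77 c = -20131
c = -20131/-43.77 ≈ 459.9 J/(kg·°C)

c ≈ 460 J/(kg·°C)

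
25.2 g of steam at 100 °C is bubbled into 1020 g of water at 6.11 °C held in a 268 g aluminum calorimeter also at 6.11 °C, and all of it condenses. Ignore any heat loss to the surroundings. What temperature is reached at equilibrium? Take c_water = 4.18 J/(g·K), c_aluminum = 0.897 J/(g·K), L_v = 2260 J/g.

Energy balance with sensible and latent terms:
latent heat released on condensation: 25.2×2260 = 56952; condensate cools 100→T: 25.2×4.18×(T − 100) = 105.34(T − 100); water warms: 1020×4.18×(T − 6.11) = 4263.6(T − 6.11); aluminum cup: 268×0.897×(T − 6.11) = 240.4(T − 6.11)
4609.3 T = 56952 + 10534 + 27519 = 95005
T ≈ 20.61 °C (< 100 °C, so full condensation is consistent).

T_f ≈ 20.6 °C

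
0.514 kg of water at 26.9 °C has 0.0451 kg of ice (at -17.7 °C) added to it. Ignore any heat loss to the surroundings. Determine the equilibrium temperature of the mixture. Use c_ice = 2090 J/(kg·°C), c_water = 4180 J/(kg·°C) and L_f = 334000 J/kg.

Let T be the final temperature. ΣQ_i = 0:
warm ice to 0 °C: 0.0451·2090·(0 − (-17.7)) = 1668.4; latent heat to melt: 0.0451·334000 = 15063; warm the meltwater: 188.52 T; water: 2148.5(T − 26.9)
2337 T = 57795 − 16732 = 41063
T ≈ 17.57 °C. Since T > 0 °C, the all-ice-melts assumption holds.

T_f ≈ 17.6 °C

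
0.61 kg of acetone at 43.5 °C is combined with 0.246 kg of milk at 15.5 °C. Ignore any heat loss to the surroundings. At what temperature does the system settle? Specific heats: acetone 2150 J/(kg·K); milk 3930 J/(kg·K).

T_f ≈ 31.6 °C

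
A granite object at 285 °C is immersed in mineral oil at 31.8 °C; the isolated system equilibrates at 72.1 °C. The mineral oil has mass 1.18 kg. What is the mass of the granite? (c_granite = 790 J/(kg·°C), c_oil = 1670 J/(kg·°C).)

m ≈ 0.472 kg

Heat lost by the granite = heat gained by the oil:
m×790×(285 − 72.1) = 1.18×1670×(72.1 − 31.8)
168191 m = 79415  ⇒  m ≈ 0.4722 kg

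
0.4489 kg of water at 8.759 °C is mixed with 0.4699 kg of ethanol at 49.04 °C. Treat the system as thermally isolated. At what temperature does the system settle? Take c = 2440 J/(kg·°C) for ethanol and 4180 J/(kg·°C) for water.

T_f is the heat-capacity-weighted average of the initial temperatures:
T_f = (1146.6×49.04 + 1876.4×8.759) / (1146.6 + 1876.4)
    = 72663 / 3023 ≈ 24.04 °C

T_f ≈ 24.0 °C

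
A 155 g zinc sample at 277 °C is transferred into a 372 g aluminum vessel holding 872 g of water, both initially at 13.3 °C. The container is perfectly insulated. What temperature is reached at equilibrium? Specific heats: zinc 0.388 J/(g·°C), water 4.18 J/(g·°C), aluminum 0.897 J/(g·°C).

Let T be the final temperature. ΣQ_i = 0:
155*0.388*(T − 277) + 872*4.18*(T − 13.3) + 372*0.897*(T − 13.3) = 0
(60.14 + 3645 + 333.68) T = 60.14*277 + 3645*13.3 + 333.68*13.3
T = 69575 / 4038.8 = 17.2 °C

T_f ≈ 17.2 °C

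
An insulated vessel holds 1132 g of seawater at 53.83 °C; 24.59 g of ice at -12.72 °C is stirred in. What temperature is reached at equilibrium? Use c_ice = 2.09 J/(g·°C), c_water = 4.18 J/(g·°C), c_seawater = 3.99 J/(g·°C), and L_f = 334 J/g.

T_f ≈ 50.7 °C

Let T be the final temperature. ΣQ_i = 0:
ice -12.72→0 °C: 24.59·2.09·12.72 = 653.72; fusion: m_ice L_f = 24.59·334 = 8213.1; warm the meltwater: 102.79 T; seawater: 4516.7(T − 53.83)
4619.5 T = 243133 − 8866.8 = 234266
T ≈ 50.71 °C (positive, so assuming full melt was valid).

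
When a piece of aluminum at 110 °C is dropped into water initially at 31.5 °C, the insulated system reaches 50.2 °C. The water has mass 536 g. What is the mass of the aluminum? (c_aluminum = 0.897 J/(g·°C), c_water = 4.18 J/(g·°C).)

Net heat exchanged in the isolated system is zero:
m·0.897·(50.2 − 110) + 536·4.18·(50.2 − 31.5) = 0
-53.64 m = -41897
m = -41897/-53.64 ≈ 781.1 g

m ≈ 781 g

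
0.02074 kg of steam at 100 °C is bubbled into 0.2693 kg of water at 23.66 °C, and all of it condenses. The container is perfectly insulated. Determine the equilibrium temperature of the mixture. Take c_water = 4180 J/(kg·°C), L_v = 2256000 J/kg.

Taking heat into each body as positive, Σ m c ΔT = 0:
latent heat released on condensation: 0.02074·2256000 = 46789
  condensed water 100 °C→T: 86.69(T − 100)
  original water: 1125.7(T − 23.66)
1212.4 T = 46789 + 8669.3 + 26633 = 82092
T ≈ 67.71 °C (< 100 °C, so full condensation is consistent).

T_f ≈ 67.7 °C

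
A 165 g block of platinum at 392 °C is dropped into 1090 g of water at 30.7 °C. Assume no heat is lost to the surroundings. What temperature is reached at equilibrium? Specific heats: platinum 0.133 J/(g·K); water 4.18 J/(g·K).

Setting the total heat transfer to zero:
165*0.133*(T − 392) + 1090*4.18*(T − 30.7) = 0
(21.95 + 4556.2) T = 21.95*392 + 4556.2*30.7
T = 148478 / 4578.1 = 32.4 °C

T_f ≈ 32.4 °C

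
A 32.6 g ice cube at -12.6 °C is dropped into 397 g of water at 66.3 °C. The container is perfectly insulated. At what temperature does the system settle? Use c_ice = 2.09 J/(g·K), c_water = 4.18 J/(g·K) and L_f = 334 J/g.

T_f ≈ 54.7 °C

Taking heat into each body as positive, Σ m c ΔT = 0:
ice -12.6→0 °C: 32.6·2.09·12.6 = 858.49; melt ice: 32.6·334 = 10888; meltwater 0→T: 32.6·4.18·T = 136.27 T; water: 1659.5(T − 66.3)
1795.7 T = 110022 − 11747 = 98275
T ≈ 54.73 °C — above 0 °C, consistent with complete melting.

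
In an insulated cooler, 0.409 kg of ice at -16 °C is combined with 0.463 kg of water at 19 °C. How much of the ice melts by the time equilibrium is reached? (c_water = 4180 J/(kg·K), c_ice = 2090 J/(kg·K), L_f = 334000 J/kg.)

m_melted ≈ 0.0691 kg

Cooling the water to 0 °C releases 0.463×4180×19 = 36771 J.
Of that, 0.409×2090×16 = 13677 J goes to bring the ice to 0 °C, leaving 23095 J.
To melt every bit of ice: 0.409×334000 = 136606 J.
23095 J < 136606 J, so only part of the ice melts and the system sits at 0 °C.
m_melted×334000 = 23095  ⇒  m_melted ≈ 0.06915 kg.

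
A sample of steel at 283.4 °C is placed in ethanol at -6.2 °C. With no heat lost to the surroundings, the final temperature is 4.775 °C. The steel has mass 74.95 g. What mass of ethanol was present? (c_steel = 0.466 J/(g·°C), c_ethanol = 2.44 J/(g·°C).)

Heat lost by the steel = heat gained by the ethanol:
74.95×0.466×(283.4 − 4.775) = m×2.44×(4.775 − (-6.2))
26.78 m = 9731.5  ⇒  m ≈ 363.4 g

m ≈ 363 g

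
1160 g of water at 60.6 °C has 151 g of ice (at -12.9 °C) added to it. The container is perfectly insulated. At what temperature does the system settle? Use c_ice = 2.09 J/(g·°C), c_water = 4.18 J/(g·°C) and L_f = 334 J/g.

T_f ≈ 43.7 °C

Energy balance with sensible and latent terms:
ice -12.9→0 °C: 151·2.09·12.9 = 4071.1
  fusion: m_ice L_f = 151·334 = 50434
  meltwater 0→T: 151·4.18·T = 631.18 T
  water cools: 1160·4.18·(T − 60.6) = 4848.8(T − 60.6)
5480 T = 293837 − 54505 = 239332
T ≈ 43.67 °C (positive, so assuming full melt was valid).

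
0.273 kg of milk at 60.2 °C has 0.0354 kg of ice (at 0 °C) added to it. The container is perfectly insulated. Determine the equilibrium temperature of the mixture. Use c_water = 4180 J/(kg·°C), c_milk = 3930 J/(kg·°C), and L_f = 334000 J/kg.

Heat gained plus heat lost sum to zero:
fusion: m_ice L_f = 0.0354×334000 = 11824
  meltwater 0→T: 0.0354×4180×T = 147.97 T
  milk cools: 0.273×3930×(T − 60.2) = 1072.9(T − 60.2)
1220.9 T = 64588 − 11824 = 52764
T ≈ 43.22 °C — above 0 °C, consistent with complete melting.

T_f ≈ 43.2 °C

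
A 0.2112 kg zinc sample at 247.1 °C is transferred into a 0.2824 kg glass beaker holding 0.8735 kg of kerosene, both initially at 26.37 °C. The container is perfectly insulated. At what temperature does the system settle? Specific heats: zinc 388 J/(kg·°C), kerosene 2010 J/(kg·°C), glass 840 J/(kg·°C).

T_f ≈ 35.1 °C

Taking heat into each body as positive, Σ m c ΔT = 0:
0.2112·388·(T − 247.1) + 0.8735·2010·(T − 26.37) + 0.2824·840·(T − 26.37) = 0
81.95(T − 247.1) + 1755.7(T − 26.37) + 237.22(T − 26.37) = 0
(81.95 + 1755.7 + 237.22) T = 81.95·247.1 + 1755.7·26.37 + 237.22·26.37
T = 72803 / 2074.9 = 35.1 °C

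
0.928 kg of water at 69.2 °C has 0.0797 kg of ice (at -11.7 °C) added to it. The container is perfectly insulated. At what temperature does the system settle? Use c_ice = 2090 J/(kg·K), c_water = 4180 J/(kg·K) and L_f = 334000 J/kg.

Conservation of energy gives ΣQ = 0:
ice -11.7→0 °C: 0.0797·2090·11.7 = 1948.9; melt ice: 0.0797·334000 = 26620; warm the meltwater: 333.15 T; water cools: 0.928·4180·(T − 69.2) = 3879(T − 69.2)
4212.2 T = 268430 − 28569 = 239861
T ≈ 56.94 °C. Since T > 0 °C, the all-ice-melts assumption holds.

T_f ≈ 56.9 °C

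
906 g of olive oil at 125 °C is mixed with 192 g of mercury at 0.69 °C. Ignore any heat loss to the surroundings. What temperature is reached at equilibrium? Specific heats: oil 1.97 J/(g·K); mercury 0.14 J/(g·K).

With ΣQ=0 the equilibrium temperature is the m·c-weighted mean:
T_f = (1784.8·125 + 26.88·0.69) / (1784.8 + 26.88)
    = 223121 / 1811.7 ≈ 123.16 °C

T_f ≈ 123.2 °C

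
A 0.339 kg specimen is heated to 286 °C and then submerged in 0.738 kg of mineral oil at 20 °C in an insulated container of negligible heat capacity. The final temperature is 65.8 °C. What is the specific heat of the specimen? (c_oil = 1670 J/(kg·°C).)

Conservation of energy gives ΣQ = 0:
0.339×c×(65.8 − 286) + 0.738×1670×(65.8 − 20) = 0
-74.65 c = -56447
c = -56447/-74.65 ≈ 756.2 J/(kg·°C)

c ≈ 756 J/(kg·°C)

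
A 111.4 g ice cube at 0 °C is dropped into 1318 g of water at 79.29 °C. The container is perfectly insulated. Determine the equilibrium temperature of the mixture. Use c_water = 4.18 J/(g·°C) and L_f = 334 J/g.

Taking heat into each body as positive, Σ m c ΔT = 0:
melt ice: 111.4×334 = 37208
  warm the meltwater: 465.65 T
  water cools: 1318×4.18×(T − 79.29) = 5509.2(T − 79.29)
5974.9 T = 436828 − 37208 = 399620
T ≈ 66.88 °C (positive, so assuming full melt was valid).

T_f ≈ 66.9 °C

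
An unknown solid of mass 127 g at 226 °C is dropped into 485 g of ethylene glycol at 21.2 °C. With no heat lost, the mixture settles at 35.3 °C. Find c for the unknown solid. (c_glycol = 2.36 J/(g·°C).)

m_s c (T_s − T_f) = m_glycol c_glycol (T_f − T_0):
127×c×(226 − 35.3) = 485×2.36×(35.3 − 21.2)
24219 c = 16139  ⇒  c ≈ 0.6664 J/(g·°C)

c ≈ 0.666 J/(g·°C)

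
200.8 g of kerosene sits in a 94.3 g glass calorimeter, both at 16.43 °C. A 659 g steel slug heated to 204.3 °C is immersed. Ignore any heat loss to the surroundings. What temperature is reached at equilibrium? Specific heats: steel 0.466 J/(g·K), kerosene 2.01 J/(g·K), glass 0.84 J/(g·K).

Energy conservation, ΣQ = 0:
659·0.466·(T − 204.3) + 200.8·2.01·(T − 16.43) + 94.3·0.84·(T − 16.43) = 0
(307.09 + 403.61 + 79.21) T = 307.09·204.3 + 403.61·16.43 + 79.21·16.43
T = 70672/789.91 ≈ 89.47 °C

T_f ≈ 89.5 °C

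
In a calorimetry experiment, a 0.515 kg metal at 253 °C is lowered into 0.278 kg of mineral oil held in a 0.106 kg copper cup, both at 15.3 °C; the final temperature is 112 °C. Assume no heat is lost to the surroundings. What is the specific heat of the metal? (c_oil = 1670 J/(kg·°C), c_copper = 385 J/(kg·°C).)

c ≈ 673 J/(kg·°C)

Heat gained plus heat lost sum to zero:
0.515×c×(112 − 253) + 0.278×1670×(112 − 15.3) + 0.106×385×(112 − 15.3) = 0
-72.61 c = -48840
c = -48840/-72.61 ≈ 672.6 J/(kg·°C)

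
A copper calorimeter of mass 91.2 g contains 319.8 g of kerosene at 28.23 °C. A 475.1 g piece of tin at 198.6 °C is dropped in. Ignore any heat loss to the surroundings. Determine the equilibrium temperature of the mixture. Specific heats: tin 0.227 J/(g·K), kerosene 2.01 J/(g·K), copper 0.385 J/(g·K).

T_f ≈ 51.6 °C

T_f = Σ m_i c_i T_i / Σ m_i c_i:
T_f = (107.85·198.6 + 642.8·28.23 + 35.11·28.23) / (107.85 + 642.8 + 35.11)
    = 40556 / 785.76 ≈ 51.61 °C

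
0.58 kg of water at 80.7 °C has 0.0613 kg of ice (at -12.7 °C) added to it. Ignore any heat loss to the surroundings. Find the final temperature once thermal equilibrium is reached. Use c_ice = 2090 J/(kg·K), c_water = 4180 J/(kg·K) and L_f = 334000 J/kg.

T_f ≈ 64.7 °C

Taking heat into each body as positive, Σ m c ΔT = 0:
ice -12.7→0 °C: 0.0613×2090×12.7 = 1627.1; latent heat to melt: 0.0613×334000 = 20474; meltwater 0→T: 0.0613×4180×T = 256.23 T; water: 2424.4(T − 80.7)
2680.6 T = 195649 − 22101 = 173548
T ≈ 64.74 °C. Since T > 0 °C, the all-ice-melts assumption holds.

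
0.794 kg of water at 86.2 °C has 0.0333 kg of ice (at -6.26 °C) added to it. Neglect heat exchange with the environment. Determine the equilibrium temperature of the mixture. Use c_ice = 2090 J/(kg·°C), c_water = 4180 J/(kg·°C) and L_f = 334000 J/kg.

T_f ≈ 79.4 °C

Heat gained plus heat lost sum to zero:
ice -6.26→0 °C: 0.0333×2090×6.26 = 435.68
  melt ice: 0.0333×334000 = 11122
  warm the meltwater: 139.19 T
  water cools: 0.794×4180×(T − 86.2) = 3318.9(T − 86.2)
3458.1 T = 286091 − 11558 = 274533
T ≈ 79.39 °C — above 0 °C, consistent with complete melting.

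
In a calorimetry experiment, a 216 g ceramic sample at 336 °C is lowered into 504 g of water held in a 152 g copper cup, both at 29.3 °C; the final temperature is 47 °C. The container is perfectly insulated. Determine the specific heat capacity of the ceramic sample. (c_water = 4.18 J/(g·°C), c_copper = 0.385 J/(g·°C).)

c ≈ 0.614 J/(g·°C)

Setting the total heat transfer to zero:
216×c×(47 − 336) + 504×4.18×(47 − 29.3) + 152×0.385×(47 − 29.3) = 0
-62424 c = -38325
c = -38325/-62424 ≈ 0.6139 J/(g·°C)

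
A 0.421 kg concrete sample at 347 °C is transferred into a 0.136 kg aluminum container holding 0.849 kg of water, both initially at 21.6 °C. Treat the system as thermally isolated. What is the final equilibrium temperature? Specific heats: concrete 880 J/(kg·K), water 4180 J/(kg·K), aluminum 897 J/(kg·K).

With ΣQ=0 the equilibrium temperature is the m·c-weighted mean:
T_f = (370.48×347 + 3548.8×21.6 + 121.99×21.6) / (370.48 + 3548.8 + 121.99)
    = 207846 / 4041.3 ≈ 51.43 °C

T_f ≈ 51.4 °C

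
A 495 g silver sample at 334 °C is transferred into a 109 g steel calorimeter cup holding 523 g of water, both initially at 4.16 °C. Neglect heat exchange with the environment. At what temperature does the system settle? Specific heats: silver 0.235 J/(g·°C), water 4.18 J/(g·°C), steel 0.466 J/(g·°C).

T_f ≈ 20.5 °C

T_f = Σ m_i c_i T_i / Σ m_i c_i:
T_f = (116.32·334 + 2186.1·4.16 + 50.79·4.16) / (116.32 + 2186.1 + 50.79)
    = 48158 / 2353.3 ≈ 20.46 °C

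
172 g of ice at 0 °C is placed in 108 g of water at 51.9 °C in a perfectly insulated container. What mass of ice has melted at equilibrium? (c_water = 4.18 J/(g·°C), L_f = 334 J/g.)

Cooling the water to 0 °C releases 108·4.18·51.9 = 23430 J.
To melt every bit of ice: 172·334 = 57448 J.
Since 23430 < 57448 J, not all the ice melts; equilibrium is at 0 °C.
m_melted·334 = 23430  ⇒  m_melted ≈ 70.15 g.

m_melted ≈ 70.1 g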